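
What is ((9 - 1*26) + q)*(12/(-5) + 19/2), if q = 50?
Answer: 2343/10 ≈ 234.30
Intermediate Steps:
((9 - 1*26) + q)*(12/(-5) + 19/2) = ((9 - 1*26) + 50)*(12/(-5) + 19/2) = ((9 - 26) + 50)*(12*(-⅕) + 19*(½)) = (-17 + 50)*(-12/5 + 19/2) = 33*(71/10) = 2343/10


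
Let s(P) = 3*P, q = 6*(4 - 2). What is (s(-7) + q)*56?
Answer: -504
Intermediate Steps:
q = 12 (q = 6*2 = 12)
(s(-7) + q)*56 = (3*(-7) + 12)*56 = (-21 + 12)*56 = -9*56 = -504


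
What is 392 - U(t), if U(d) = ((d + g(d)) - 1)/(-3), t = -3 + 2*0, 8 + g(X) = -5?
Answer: 1159/3 ≈ 386.33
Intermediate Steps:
g(X) = -13 (g(X) = -8 - 5 = -13)
t = -3 (t = -3 + 0 = -3)
U(d) = 14/3 - d/3 (U(d) = ((d - 13) - 1)/(-3) = -((-13 + d) - 1)/3 = -(-14 + d)/3 = 14/3 - d/3)
392 - U(t) = 392 - (14/3 - ⅓*(-3)) = 392 - (14/3 + 1) = 392 - 1*17/3 = 392 - 17/3 = 1159/3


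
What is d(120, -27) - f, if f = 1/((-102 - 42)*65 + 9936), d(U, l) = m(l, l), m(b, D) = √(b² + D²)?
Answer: -1/576 + 27*√2 ≈ 38.182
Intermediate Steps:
m(b, D) = √(D² + b²)
d(U, l) = √2*√(l²) (d(U, l) = √(l² + l²) = √(2*l²) = √2*√(l²))
f = 1/576 (f = 1/(-144*65 + 9936) = 1/(-9360 + 9936) = 1/576 ≈ 0.0017361)
d(120, -27) - f = √2*√((-27)²) - 1*1/576 = √2*√729 - 1/576 = √2*27 - 1/576 = 27*√2 - 1/576 = -1/576 + 27*√2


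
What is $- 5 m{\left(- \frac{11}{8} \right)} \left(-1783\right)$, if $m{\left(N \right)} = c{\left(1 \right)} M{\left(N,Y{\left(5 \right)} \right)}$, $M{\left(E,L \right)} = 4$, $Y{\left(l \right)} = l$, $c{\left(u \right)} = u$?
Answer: $35660$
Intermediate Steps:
$m{\left(N \right)} = 4$ ($m{\left(N \right)} = 1 \cdot 4 = 4$)
$- 5 m{\left(- \frac{11}{8} \right)} \left(-1783\right) = \left(-5\right) 4 \left(-1783\right) = \left(-20\right) \left(-1783\right) = 35660$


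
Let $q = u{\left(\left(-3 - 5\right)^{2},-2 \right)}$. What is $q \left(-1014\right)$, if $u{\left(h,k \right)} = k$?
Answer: $2028$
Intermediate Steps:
$q = -2$
$q \left(-1014\right) = \left(-2\right) \left(-1014\right) = 2028$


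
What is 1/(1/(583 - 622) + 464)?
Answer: 39/18095 ≈ 0.0021553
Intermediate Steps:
1/(1/(583 - 622) + 464) = 1/(1/(-39) + 464) = 1/(-1/39 + 464) = 1/(18095/39) = 39/18095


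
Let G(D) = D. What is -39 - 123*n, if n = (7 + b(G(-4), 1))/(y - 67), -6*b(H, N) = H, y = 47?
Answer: 163/20 ≈ 8.1500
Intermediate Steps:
b(H, N) = -H/6
n = -23/60 (n = (7 - ⅙*(-4))/(47 - 67) = (7 + ⅔)/(-20) = (23/3)*(-1/20) = -23/60 ≈ -0.38333)
-39 - 123*n = -39 - 123*(-23/60) = -39 + 943/20 = 163/20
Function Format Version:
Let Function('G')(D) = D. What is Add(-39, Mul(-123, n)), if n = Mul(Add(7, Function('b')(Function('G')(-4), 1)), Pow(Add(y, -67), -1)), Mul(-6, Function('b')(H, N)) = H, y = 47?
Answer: Rational(163, 20) ≈ 8.1500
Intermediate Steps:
Function('b')(H, N) = Mul(Rational(-1, 6), H)
n = Rational(-23, 60) (n = Mul(Add(7, Mul(Rational(-1, 6), -4)), Pow(Add(47, -67), -1)) = Mul(Add(7, Rational(2, 3)), Pow(-20, -1)) = Mul(Rational(23, 3), Rational(-1, 20)) = Rational(-23, 60) ≈ -0.38333)
Add(-39, Mul(-123, n)) = Add(-39, Mul(-123, Rational(-23, 60))) = Add(-39, Rational(943, 20)) = Rational(163, 20)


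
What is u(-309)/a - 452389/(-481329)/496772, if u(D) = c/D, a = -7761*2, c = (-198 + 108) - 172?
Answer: -3359846071163/63713694881772468 ≈ -5.2734e-5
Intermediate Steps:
c = -262 (c = -90 - 172 = -262)
a = -15522
u(D) = -262/D
u(-309)/a - 452389/(-481329)/496772 = -262/(-309)/(-15522) - 452389/(-481329)/496772 = -262*(-1/309)*(-1/15522) - 452389*(-1/481329)*(1/496772) = (262/309)*(-1/15522) + (452389/481329)*(1/496772) = -131/2398149 + 452389/239110769988 = -3359846071163/63713694881772468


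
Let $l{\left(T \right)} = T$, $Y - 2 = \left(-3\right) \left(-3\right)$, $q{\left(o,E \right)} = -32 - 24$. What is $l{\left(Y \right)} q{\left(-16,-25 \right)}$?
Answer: $-616$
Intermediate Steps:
$q{\left(o,E \right)} = -56$
$Y = 11$ ($Y = 2 - -9 = 2 + 9 = 11$)
$l{\left(Y \right)} q{\left(-16,-25 \right)} = 11 \left(-56\right) = -616$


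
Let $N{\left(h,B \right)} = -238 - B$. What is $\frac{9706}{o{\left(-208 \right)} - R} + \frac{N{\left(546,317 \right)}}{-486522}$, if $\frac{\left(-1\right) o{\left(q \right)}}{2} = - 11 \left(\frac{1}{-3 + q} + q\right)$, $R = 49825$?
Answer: $- \frac{1594218797}{8992926706} \approx -0.17727$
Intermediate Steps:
$o{\left(q \right)} = 22 q + \frac{22}{-3 + q}$ ($o{\left(q \right)} = - 2 \left(- 11 \left(\frac{1}{-3 + q} + q\right)\right) = - 2 \left(- 11 \left(q + \frac{1}{-3 + q}\right)\right) = - 2 \left(- 11 q - \frac{11}{-3 + q}\right) = 22 q + \frac{22}{-3 + q}$)
$\frac{9706}{o{\left(-208 \right)} - R} + \frac{N{\left(546,317 \right)}}{-486522} = \frac{9706}{\frac{22 \left(1 + \left(-208\right)^{2} - -624\right)}{-3 - 208} - 49825} + \frac{-238 - 317}{-486522} = \frac{9706}{\frac{22 \left(1 + 43264 + 624\right)}{-211} - 49825} + \left(-238 - 317\right) \left(- \frac{1}{486522}\right) = \frac{9706}{22 \left(- \frac{1}{211}\right) 43889 - 49825} - - \frac{185}{162174} = \frac{9706}{- \frac{965558}{211} - 49825} + \frac{185}{162174} = \frac{9706}{- \frac{11478633}{211}} + \frac{185}{162174} = 9706 \left(- \frac{211}{11478633}\right) + \frac{185}{162174} = - \frac{89042}{499071} + \frac{185}{162174} = - \frac{1594218797}{8992926706}$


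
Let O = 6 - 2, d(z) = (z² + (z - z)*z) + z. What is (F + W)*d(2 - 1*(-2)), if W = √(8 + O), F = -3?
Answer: -60 + 40*√3 ≈ 9.2820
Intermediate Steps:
d(z) = z + z² (d(z) = (z² + 0*z) + z = (z² + 0) + z = z² + z = z + z²)
O = 4
W = 2*√3 (W = √(8 + 4) = √12 = 2*√3 ≈ 3.4641)
(F + W)*d(2 - 1*(-2)) = (-3 + 2*√3)*((2 - 1*(-2))*(1 + (2 - 1*(-2)))) = (-3 + 2*√3)*((2 + 2)*(1 + (2 + 2))) = (-3 + 2*√3)*(4*(1 + 4)) = (-3 + 2*√3)*(4*5) = (-3 + 2*√3)*20 = -60 + 40*√3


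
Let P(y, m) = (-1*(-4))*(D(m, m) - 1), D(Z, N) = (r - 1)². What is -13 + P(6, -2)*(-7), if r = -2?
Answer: -237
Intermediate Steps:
D(Z, N) = 9 (D(Z, N) = (-2 - 1)² = (-3)² = 9)
P(y, m) = 32 (P(y, m) = (-1*(-4))*(9 - 1) = 4*8 = 32)
-13 + P(6, -2)*(-7) = -13 + 32*(-7) = -13 - 224 = -237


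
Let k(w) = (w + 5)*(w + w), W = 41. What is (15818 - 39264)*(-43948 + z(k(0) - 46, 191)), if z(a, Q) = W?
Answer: 1029443522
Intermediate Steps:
k(w) = 2*w*(5 + w) (k(w) = (5 + w)*(2*w) = 2*w*(5 + w))
z(a, Q) = 41
(15818 - 39264)*(-43948 + z(k(0) - 46, 191)) = (15818 - 39264)*(-43948 + 41) = -23446*(-43907) = 1029443522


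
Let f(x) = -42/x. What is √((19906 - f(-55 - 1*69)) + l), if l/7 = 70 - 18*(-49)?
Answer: √102133778/62 ≈ 163.00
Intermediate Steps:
l = 6664 (l = 7*(70 - 18*(-49)) = 7*(70 + 882) = 7*952 = 6664)
√((19906 - f(-55 - 1*69)) + l) = √((19906 - (-42)/(-55 - 1*69)) + 6664) = √((19906 - (-42)/(-55 - 69)) + 6664) = √((19906 - (-42)/(-124)) + 6664) = √((19906 - (-42)*(-1)/124) + 6664) = √((19906 - 1*21/62) + 6664) = √((19906 - 21/62) + 6664) = √(1234151/62 + 6664) = √(1647319/62) = √102133778/62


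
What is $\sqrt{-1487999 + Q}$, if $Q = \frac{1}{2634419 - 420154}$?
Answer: $\frac{97 i \sqrt{775386725314390}}{2214265} \approx 1219.8 i$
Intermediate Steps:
$Q = \frac{1}{2214265} \approx 4.5162 \cdot 10^{-7}$
$\sqrt{-1487999 + Q} = \sqrt{-1487999 + \frac{1}{2214265}} = \sqrt{- \frac{3294824105734}{2214265}} = \frac{97 i \sqrt{775386725314390}}{2214265}$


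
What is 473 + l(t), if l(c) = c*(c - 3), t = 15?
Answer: 653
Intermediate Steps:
l(c) = c*(-3 + c)
473 + l(t) = 473 + 15*(-3 + 15) = 473 + 15*12 = 473 + 180 = 653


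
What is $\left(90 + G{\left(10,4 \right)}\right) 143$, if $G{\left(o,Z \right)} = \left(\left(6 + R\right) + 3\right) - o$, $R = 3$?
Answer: $13156$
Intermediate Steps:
$G{\left(o,Z \right)} = 12 - o$ ($G{\left(o,Z \right)} = \left(\left(6 + 3\right) + 3\right) - o = \left(9 + 3\right) - o = 12 - o$)
$\left(90 + G{\left(10,4 \right)}\right) 143 = \left(90 + \left(12 - 10\right)\right) 143 = \left(90 + 2\right) 143 = 92 \cdot 143 = 13156$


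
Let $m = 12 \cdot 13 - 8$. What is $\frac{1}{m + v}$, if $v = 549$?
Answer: $\frac{1}{697} \approx 0.0014347$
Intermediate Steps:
$m = 148$ ($m = 156 - 8 = 148$)
$\frac{1}{m + v} = \frac{1}{148 + 549} = \frac{1}{697}$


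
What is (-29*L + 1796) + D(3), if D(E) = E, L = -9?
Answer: 2060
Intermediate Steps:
(-29*L + 1796) + D(3) = (-29*(-9) + 1796) + 3 = (261 + 1796) + 3 = 2057 + 3 = 2060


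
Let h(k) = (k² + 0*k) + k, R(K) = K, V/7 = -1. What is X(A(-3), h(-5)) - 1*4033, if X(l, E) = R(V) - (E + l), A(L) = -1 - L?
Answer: -4062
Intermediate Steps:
V = -7 (V = 7*(-1) = -7)
h(k) = k + k² (h(k) = (k² + 0) + k = k² + k = k + k²)
X(l, E) = -7 - E - l (X(l, E) = -7 - (E + l) = -7 + (-E - l) = -7 - E - l)
X(A(-3), h(-5)) - 1*4033 = (-7 - (-5)*(1 - 5) - (-1 - 1*(-3))) - 1*4033 = (-7 - (-5)*(-4) - (-1 + 3)) - 4033 = (-7 - 1*20 - 1*2) - 4033 = (-7 - 20 - 2) - 4033 = -29 - 4033 = -4062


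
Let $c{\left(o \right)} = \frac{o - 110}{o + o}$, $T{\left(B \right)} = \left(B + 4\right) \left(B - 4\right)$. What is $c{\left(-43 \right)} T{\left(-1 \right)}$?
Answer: $- \frac{2295}{86} \approx -26.686$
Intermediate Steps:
$T{\left(B \right)} = \left(-4 + B\right) \left(4 + B\right)$ ($T{\left(B \right)} = \left(4 + B\right) \left(-4 + B\right) = \left(-4 + B\right) \left(4 + B\right)$)
$c{\left(o \right)} = \frac{-110 + o}{2 o}$
$c{\left(-43 \right)} T{\left(-1 \right)} = \frac{-110 - 43}{2 \left(-43\right)} \left(-16 + \left(-1\right)^{2}\right) = \frac{1}{2} \left(- \frac{1}{43}\right) \left(-153\right) \left(-16 + 1\right) = \frac{153}{86} \left(-15\right) = - \frac{2295}{86}$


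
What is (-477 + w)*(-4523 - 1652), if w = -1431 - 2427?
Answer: 26768625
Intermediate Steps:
w = -3858
(-477 + w)*(-4523 - 1652) = (-477 - 3858)*(-4523 - 1652) = -4335*(-6175) = 26768625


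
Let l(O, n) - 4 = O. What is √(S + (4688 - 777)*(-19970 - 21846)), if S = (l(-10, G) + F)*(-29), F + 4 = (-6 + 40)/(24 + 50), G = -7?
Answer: 65*I*√52991511/37 ≈ 12788.0*I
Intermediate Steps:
l(O, n) = 4 + O
F = -131/37 (F = -4 + (-6 + 40)/(24 + 50) = -4 + 34/74 = -4 + 34*(1/74) = -4 + 17/37 = -131/37 ≈ -3.5405)
S = 10237/37 (S = ((4 - 10) - 131/37)*(-29) = (-6 - 131/37)*(-29) = -353/37*(-29) = 10237/37 ≈ 276.68)
√(S + (4688 - 777)*(-19970 - 21846)) = √(10237/37 + (4688 - 777)*(-19970 - 21846)) = √(10237/37 + 3911*(-41816)) = √(10237/37 - 163542376) = √(-6051057675/37) = 65*I*√52991511/37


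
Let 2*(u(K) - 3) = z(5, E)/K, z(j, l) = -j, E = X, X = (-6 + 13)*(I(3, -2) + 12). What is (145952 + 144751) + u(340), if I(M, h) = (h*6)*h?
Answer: 39536015/136 ≈ 2.9071e+5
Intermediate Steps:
I(M, h) = 6*h² (I(M, h) = (6*h)*h = 6*h²)
X = 252 (X = (-6 + 13)*(6*(-2)² + 12) = 7*(6*4 + 12) = 7*(24 + 12) = 7*36 = 252)
E = 252
u(K) = 3 - 5/(2*K) (u(K) = 3 + ((-1*5)/K)/2 = 3 + (-5/K)/2 = 3 - 5/(2*K))
(145952 + 144751) + u(340) = (145952 + 144751) + (3 - 5/2/340) = 290703 + (3 - 5/2*1/340) = 290703 + (3 - 1/136) = 290703 + 407/136 = 39536015/136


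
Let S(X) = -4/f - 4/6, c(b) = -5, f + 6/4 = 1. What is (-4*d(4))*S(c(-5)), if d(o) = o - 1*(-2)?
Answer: -176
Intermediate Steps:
d(o) = 2 + o (d(o) = o + 2 = 2 + o)
f = -½ (f = -3/2 + 1 = -½ ≈ -0.50000)
S(X) = 22/3 (S(X) = -4/(-½) - 4/6 = -4*(-2) - 4*⅙ = 8 - ⅔ = 22/3)
(-4*d(4))*S(c(-5)) = -4*(2 + 4)*(22/3) = -4*6*(22/3) = -24*22/3 = -176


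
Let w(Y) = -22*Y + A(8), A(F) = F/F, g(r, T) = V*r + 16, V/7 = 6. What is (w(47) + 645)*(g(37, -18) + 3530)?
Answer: -1978800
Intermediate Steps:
V = 42 (V = 7*6 = 42)
g(r, T) = 16 + 42*r (g(r, T) = 42*r + 16 = 16 + 42*r)
A(F) = 1
w(Y) = 1 - 22*Y (w(Y) = -22*Y + 1 = 1 - 22*Y)
(w(47) + 645)*(g(37, -18) + 3530) = ((1 - 22*47) + 645)*((16 + 42*37) + 3530) = ((1 - 1034) + 645)*((16 + 1554) + 3530) = (-1033 + 645)*(1570 + 3530) = -388*5100 = -1978800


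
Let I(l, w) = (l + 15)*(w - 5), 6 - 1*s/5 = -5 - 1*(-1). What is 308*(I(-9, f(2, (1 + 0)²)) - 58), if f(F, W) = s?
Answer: 65296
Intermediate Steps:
s = 50 (s = 30 - 5*(-5 - 1*(-1)) = 30 - 5*(-5 + 1) = 30 - 5*(-4) = 30 + 20 = 50)
f(F, W) = 50
I(l, w) = (-5 + w)*(15 + l) (I(l, w) = (15 + l)*(-5 + w) = (-5 + w)*(15 + l))
308*(I(-9, f(2, (1 + 0)²)) - 58) = 308*((-75 - 5*(-9) + 15*50 - 9*50) - 58) = 308*((-75 + 45 + 750 - 450) - 58) = 308*(270 - 58) = 308*212 = 65296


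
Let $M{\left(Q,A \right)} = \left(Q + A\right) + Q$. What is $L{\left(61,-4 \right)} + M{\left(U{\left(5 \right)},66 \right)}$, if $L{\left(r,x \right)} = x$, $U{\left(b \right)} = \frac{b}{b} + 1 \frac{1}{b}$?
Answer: $\frac{322}{5} \approx 64.4$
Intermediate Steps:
$U{\left(b \right)} = 1 + \frac{1}{b}$
$M{\left(Q,A \right)} = A + 2 Q$ ($M{\left(Q,A \right)} = \left(A + Q\right) + Q = A + 2 Q$)
$L{\left(61,-4 \right)} + M{\left(U{\left(5 \right)},66 \right)} = -4 + \left(66 + 2 \frac{1 + 5}{5}\right) = -4 + \left(66 + 2 \cdot \frac{1}{5} \cdot 6\right) = -4 + \left(66 + 2 \cdot \frac{6}{5}\right) = -4 + \left(66 + \frac{12}{5}\right) = -4 + \frac{342}{5} = \frac{322}{5}$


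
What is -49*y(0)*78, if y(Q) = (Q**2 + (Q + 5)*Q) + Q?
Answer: 0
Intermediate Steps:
y(Q) = Q + Q**2 + Q*(5 + Q) (y(Q) = (Q**2 + (5 + Q)*Q) + Q = (Q**2 + Q*(5 + Q)) + Q = Q + Q**2 + Q*(5 + Q))
-49*y(0)*78 = -98*0*(3 + 0)*78 = -98*0*3*78 = -49*0*78 = 0*78 = 0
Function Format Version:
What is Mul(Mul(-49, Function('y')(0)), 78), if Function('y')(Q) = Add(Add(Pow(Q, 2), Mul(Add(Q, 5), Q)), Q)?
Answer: 0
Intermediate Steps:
Function('y')(Q) = Add(Q, Pow(Q, 2), Mul(Q, Add(5, Q))) (Function('y')(Q) = Add(Add(Pow(Q, 2), Mul(Add(5, Q), Q)), Q) = Add(Add(Pow(Q, 2), Mul(Q, Add(5, Q))), Q) = Add(Q, Pow(Q, 2), Mul(Q, Add(5, Q))))
Mul(Mul(-49, Function('y')(0)), 78) = Mul(Mul(-49, Mul(2, 0, Add(3, 0))), 78) = Mul(Mul(-49, Mul(2, 0, 3)), 78) = Mul(Mul(-49, 0), 78) = Mul(0, 78) = 0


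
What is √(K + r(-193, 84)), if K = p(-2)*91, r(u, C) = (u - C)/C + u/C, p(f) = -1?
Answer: I*√170394/42 ≈ 9.8283*I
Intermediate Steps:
r(u, C) = u/C + (u - C)/C (r(u, C) = (u - C)/C + u/C = u/C + (u - C)/C)
K = -91 (K = -1*91 = -91)
√(K + r(-193, 84)) = √(-91 + (-1*84 + 2*(-193))/84) = √(-91 + (-84 - 386)/84) = √(-91 + (1/84)*(-470)) = √(-91 - 235/42) = √(-4057/42) = I*√170394/42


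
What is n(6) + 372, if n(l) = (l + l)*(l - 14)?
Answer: 276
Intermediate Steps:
n(l) = 2*l*(-14 + l) (n(l) = (2*l)*(-14 + l) = 2*l*(-14 + l))
n(6) + 372 = 2*6*(-14 + 6) + 372 = 2*6*(-8) + 372 = -96 + 372 = 276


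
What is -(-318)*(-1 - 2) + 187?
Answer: -767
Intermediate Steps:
-(-318)*(-1 - 2) + 187 = -(-318)*(-3) + 187 = -159*6 + 187 = -954 + 187 = -767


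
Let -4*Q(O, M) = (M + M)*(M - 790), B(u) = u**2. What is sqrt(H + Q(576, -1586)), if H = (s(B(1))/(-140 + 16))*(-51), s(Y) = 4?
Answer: I*sqrt(1810683867)/31 ≈ 1372.6*I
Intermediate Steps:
Q(O, M) = -M*(-790 + M)/2 (Q(O, M) = -(M + M)*(M - 790)/4 = -2*M*(-790 + M)/4 = -M*(-790 + M)/2)
H = 51/31 (H = (4/(-140 + 16))*(-51) = (4/(-124))*(-51) = -1/124*4*(-51) = -1/31*(-51) = 51/31 ≈ 1.6452)
sqrt(H + Q(576, -1586)) = sqrt(51/31 + (1/2)*(-1586)*(790 - 1*(-1586))) = sqrt(51/31 + (1/2)*(-1586)*(790 + 1586)) = sqrt(51/31 + (1/2)*(-1586)*2376) = sqrt(51/31 - 1884168) = sqrt(-58409157/31) = I*sqrt(1810683867)/31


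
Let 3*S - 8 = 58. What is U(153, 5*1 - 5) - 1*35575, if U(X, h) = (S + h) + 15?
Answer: -35538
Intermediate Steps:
S = 22 (S = 8/3 + (1/3)*58 = 8/3 + 58/3 = 22)
U(X, h) = 37 + h (U(X, h) = (22 + h) + 15 = 37 + h)
U(153, 5*1 - 5) - 1*35575 = (37 + (5*1 - 5)) - 1*35575 = (37 + (5 - 5)) - 35575 = (37 + 0) - 35575 = 37 - 35575 = -35538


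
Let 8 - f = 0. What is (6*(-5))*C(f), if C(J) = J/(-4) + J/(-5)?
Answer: 108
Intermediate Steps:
f = 8 (f = 8 - 1*0 = 8 + 0 = 8)
C(J) = -9*J/20 (C(J) = J*(-¼) + J*(-⅕) = -J/4 - J/5 = -9*J/20)
(6*(-5))*C(f) = (6*(-5))*(-9/20*8) = -30*(-18/5) = 108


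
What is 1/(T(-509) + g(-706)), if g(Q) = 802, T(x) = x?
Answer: 1/293 ≈ 0.0034130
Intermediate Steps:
1/(T(-509) + g(-706)) = 1/(-509 + 802) = 1/293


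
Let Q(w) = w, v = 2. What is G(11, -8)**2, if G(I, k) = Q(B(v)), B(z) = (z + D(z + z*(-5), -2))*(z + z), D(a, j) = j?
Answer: 0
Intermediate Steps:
B(z) = 2*z*(-2 + z) (B(z) = (z - 2)*(z + z) = (-2 + z)*(2*z) = 2*z*(-2 + z))
G(I, k) = 0 (G(I, k) = 2*2*(-2 + 2) = 2*2*0 = 0)
G(11, -8)**2 = 0**2 = 0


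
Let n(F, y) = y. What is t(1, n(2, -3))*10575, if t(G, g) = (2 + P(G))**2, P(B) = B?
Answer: 95175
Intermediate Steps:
t(G, g) = (2 + G)**2
t(1, n(2, -3))*10575 = (2 + 1)**2*10575 = 3**2*10575 = 9*10575 = 95175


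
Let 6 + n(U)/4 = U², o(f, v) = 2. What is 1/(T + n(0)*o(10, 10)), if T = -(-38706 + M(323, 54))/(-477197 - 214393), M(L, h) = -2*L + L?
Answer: -691590/33235349 ≈ -0.020809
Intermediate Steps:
M(L, h) = -L
T = -39029/691590 (T = -(-38706 - 1*323)/(-477197 - 214393) = -(-38706 - 323)/(-691590) = -(-39029)*(-1)/691590 = -1*39029/691590 = -39029/691590 ≈ -0.056434)
n(U) = -24 + 4*U²
1/(T + n(0)*o(10, 10)) = 1/(-39029/691590 + (-24 + 4*0²)*2) = 1/(-39029/691590 + (-24 + 4*0)*2) = 1/(-39029/691590 + (-24 + 0)*2) = 1/(-39029/691590 - 24*2) = 1/(-39029/691590 - 48) = 1/(-33235349/691590) = -691590/33235349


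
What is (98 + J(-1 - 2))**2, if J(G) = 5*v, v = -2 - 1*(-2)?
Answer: 9604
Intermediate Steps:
v = 0 (v = -2 + 2 = 0)
J(G) = 0 (J(G) = 5*0 = 0)
(98 + J(-1 - 2))**2 = (98 + 0)**2 = 98**2 = 9604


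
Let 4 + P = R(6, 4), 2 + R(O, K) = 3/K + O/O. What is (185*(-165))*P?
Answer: 518925/4 ≈ 1.2973e+5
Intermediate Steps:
R(O, K) = -1 + 3/K (R(O, K) = -2 + (3/K + O/O) = -2 + (3/K + 1) = -2 + (1 + 3/K) = -1 + 3/K)
P = -17/4 (P = -4 + (3 - 1*4)/4 = -4 + (3 - 4)/4 = -4 + (1/4)*(-1) = -4 - 1/4 = -17/4 ≈ -4.2500)
(185*(-165))*P = (185*(-165))*(-17/4) = -30525*(-17/4) = 518925/4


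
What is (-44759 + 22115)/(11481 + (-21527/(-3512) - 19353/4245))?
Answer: -112528905120/57062404673 ≈ -1.9720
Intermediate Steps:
(-44759 + 22115)/(11481 + (-21527/(-3512) - 19353/4245)) = -22644/(11481 + (-21527*(-1/3512) - 19353*1/4245)) = -22644/(11481 + (21527/3512 - 6451/1415)) = -22644/(11481 + 7804793/4969480) = -22644/57062404673/4969480 = -22644*4969480/57062404673 = -112528905120/57062404673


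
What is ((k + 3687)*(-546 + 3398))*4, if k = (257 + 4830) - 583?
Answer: 93442928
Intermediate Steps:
k = 4504 (k = 5087 - 583 = 4504)
((k + 3687)*(-546 + 3398))*4 = ((4504 + 3687)*(-546 + 3398))*4 = (8191*2852)*4 = 23360732*4 = 93442928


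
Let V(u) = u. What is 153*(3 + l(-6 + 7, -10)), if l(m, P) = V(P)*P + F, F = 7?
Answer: 16830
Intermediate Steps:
l(m, P) = 7 + P² (l(m, P) = P*P + 7 = P² + 7 = 7 + P²)
153*(3 + l(-6 + 7, -10)) = 153*(3 + (7 + (-10)²)) = 153*(3 + (7 + 100)) = 153*(3 + 107) = 153*110 = 16830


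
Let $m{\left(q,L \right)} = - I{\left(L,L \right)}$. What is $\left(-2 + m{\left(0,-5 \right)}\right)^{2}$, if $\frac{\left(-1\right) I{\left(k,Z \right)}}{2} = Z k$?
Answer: $2304$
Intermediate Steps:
$I{\left(k,Z \right)} = - 2 Z k$
$m{\left(q,L \right)} = 2 L^{2}$ ($m{\left(q,L \right)} = - \left(-2\right) L L = - \left(-2\right) L^{2} = 2 L^{2}$)
$\left(-2 + m{\left(0,-5 \right)}\right)^{2} = \left(-2 + 2 \left(-5\right)^{2}\right)^{2} = \left(-2 + 2 \cdot 25\right)^{2} = \left(-2 + 50\right)^{2} = 48^{2} = 2304$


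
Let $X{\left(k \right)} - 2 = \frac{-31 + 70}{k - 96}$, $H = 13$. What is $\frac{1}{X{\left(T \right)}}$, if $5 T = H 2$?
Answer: $\frac{454}{713} \approx 0.63675$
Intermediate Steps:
$T = \frac{26}{5}$ ($T = \frac{13 \cdot 2}{5} = \frac{1}{5} \cdot 26 = \frac{26}{5} \approx 5.2$)
$X{\left(k \right)} = 2 + \frac{39}{-96 + k}$ ($X{\left(k \right)} = 2 + \frac{-31 + 70}{k - 96} = 2 + \frac{39}{-96 + k}$)
$\frac{1}{X{\left(T \right)}} = \frac{1}{\frac{1}{-96 + \frac{26}{5}} \left(-153 + 2 \cdot \frac{26}{5}\right)} = \frac{1}{\frac{1}{- \frac{454}{5}} \left(-153 + \frac{52}{5}\right)} = \frac{1}{\left(- \frac{5}{454}\right) \left(- \frac{713}{5}\right)} = \frac{1}{\frac{713}{454}} = \frac{454}{713}$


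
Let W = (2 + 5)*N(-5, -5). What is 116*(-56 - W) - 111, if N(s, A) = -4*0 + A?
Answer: -2547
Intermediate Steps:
N(s, A) = A (N(s, A) = 0 + A = A)
W = -35 (W = (2 + 5)*(-5) = 7*(-5) = -35)
116*(-56 - W) - 111 = 116*(-56 - 1*(-35)) - 111 = 116*(-56 + 35) - 111 = 116*(-21) - 111 = -2436 - 111 = -2547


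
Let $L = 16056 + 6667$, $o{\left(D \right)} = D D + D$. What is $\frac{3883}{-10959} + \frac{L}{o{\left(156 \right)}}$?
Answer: $\frac{3946639}{6882252} \approx 0.57345$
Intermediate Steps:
$o{\left(D \right)} = D + D^{2}$ ($o{\left(D \right)} = D^{2} + D = D + D^{2}$)
$L = 22723$
$\frac{3883}{-10959} + \frac{L}{o{\left(156 \right)}} = \frac{3883}{-10959} + \frac{22723}{156 \left(1 + 156\right)} = 3883 \left(- \frac{1}{10959}\right) + \frac{22723}{156 \cdot 157} = - \frac{3883}{10959} + \frac{22723}{24492} = \frac{3946639}{6882252}$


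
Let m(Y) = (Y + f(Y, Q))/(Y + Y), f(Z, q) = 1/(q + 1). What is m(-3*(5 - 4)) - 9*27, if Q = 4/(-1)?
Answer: -2182/9 ≈ -242.44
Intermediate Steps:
Q = -4 (Q = 4*(-1) = -4)
f(Z, q) = 1/(1 + q)
m(Y) = (-⅓ + Y)/(2*Y) (m(Y) = (Y + 1/(1 - 4))/(Y + Y) = (Y + 1/(-3))/((2*Y)) = (Y - ⅓)*(1/(2*Y)) = (-⅓ + Y)*(1/(2*Y)) = (-⅓ + Y)/(2*Y))
m(-3*(5 - 4)) - 9*27 = (-1 + 3*(-3*(5 - 4)))/(6*((-3*(5 - 4)))) - 9*27 = (-1 + 3*(-3*1))/(6*((-3*1))) - 243 = (⅙)*(-1 + 3*(-3))/(-3) - 243 = (⅙)*(-⅓)*(-1 - 9) - 243 = (⅙)*(-⅓)*(-10) - 243 = 5/9 - 243 = -2182/9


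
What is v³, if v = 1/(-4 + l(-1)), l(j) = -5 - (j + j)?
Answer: -1/343 ≈ -0.0029155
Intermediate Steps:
l(j) = -5 - 2*j
v = -⅐ (v = 1/(-4 + (-5 - 2*(-1))) = 1/(-4 + (-5 + 2)) = 1/(-4 - 3) = 1/(-7) = -⅐ ≈ -0.14286)
v³ = (-⅐)³ = -1/343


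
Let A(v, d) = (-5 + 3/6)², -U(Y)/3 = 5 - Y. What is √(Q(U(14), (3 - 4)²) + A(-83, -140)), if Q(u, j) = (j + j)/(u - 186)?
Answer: √2046489/318 ≈ 4.4986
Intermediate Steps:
U(Y) = -15 + 3*Y (U(Y) = -3*(5 - Y) = -15 + 3*Y)
Q(u, j) = 2*j/(-186 + u) (Q(u, j) = (2*j)/(-186 + u) = 2*j/(-186 + u))
A(v, d) = 81/4 (A(v, d) = (-5 + 3*(⅙))² = (-5 + ½)² = (-9/2)² = 81/4)
√(Q(U(14), (3 - 4)²) + A(-83, -140)) = √(2*(3 - 4)²/(-186 + (-15 + 3*14)) + 81/4) = √(2*(-1)²/(-186 + (-15 + 42)) + 81/4) = √(2*1/(-186 + 27) + 81/4) = √(2*1/(-159) + 81/4) = √(2*1*(-1/159) + 81/4) = √(-2/159 + 81/4) = √(12871/636) = √2046489/318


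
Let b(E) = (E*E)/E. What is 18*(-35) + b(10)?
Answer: -620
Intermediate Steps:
b(E) = E (b(E) = E²/E = E)
18*(-35) + b(10) = 18*(-35) + 10 = -630 + 10 = -620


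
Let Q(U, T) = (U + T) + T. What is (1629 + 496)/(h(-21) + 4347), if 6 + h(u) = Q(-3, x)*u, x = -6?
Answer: 2125/4656 ≈ 0.45640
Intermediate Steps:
Q(U, T) = U + 2*T (Q(U, T) = (T + U) + T = U + 2*T)
h(u) = -6 - 15*u (h(u) = -6 + (-3 + 2*(-6))*u = -6 + (-3 - 12)*u = -6 - 15*u)
(1629 + 496)/(h(-21) + 4347) = (1629 + 496)/((-6 - 15*(-21)) + 4347) = 2125/((-6 + 315) + 4347) = 2125/(309 + 4347) = 2125/4656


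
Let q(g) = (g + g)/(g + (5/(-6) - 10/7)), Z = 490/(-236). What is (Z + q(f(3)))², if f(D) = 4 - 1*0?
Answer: 473628169/74200996 ≈ 6.3830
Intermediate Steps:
f(D) = 4 (f(D) = 4 + 0 = 4)
Z = -245/118 (Z = 490*(-1/236) = -245/118 ≈ -2.0763)
q(g) = 2*g/(-95/42 + g) (q(g) = (2*g)/(g + (5*(-⅙) - 10*⅐)) = (2*g)/(g + (-⅚ - 10/7)) = (2*g)/(g - 95/42) = (2*g)/(-95/42 + g) = 2*g/(-95/42 + g))
(Z + q(f(3)))² = (-245/118 + 84*4/(-95 + 42*4))² = (-245/118 + 84*4/(-95 + 168))² = (-245/118 + 84*4/73)² = (-245/118 + 84*4*(1/73))² = (-245/118 + 336/73)² = (21763/8614)² = 473628169/74200996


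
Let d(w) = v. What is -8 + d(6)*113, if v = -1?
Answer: -121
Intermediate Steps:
d(w) = -1
-8 + d(6)*113 = -8 - 1*113 = -8 - 113 = -121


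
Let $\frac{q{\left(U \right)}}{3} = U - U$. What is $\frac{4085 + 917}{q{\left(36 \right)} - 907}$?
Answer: $- \frac{5002}{907} \approx -5.5149$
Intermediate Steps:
$q{\left(U \right)} = 0$ ($q{\left(U \right)} = 3 \left(U - U\right) = 3 \cdot 0 = 0$)
$\frac{4085 + 917}{q{\left(36 \right)} - 907} = \frac{4085 + 917}{0 - 907} = \frac{5002}{-907} = 5002 \left(- \frac{1}{907}\right) = - \frac{5002}{907}$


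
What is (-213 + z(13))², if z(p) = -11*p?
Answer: 126736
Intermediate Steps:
(-213 + z(13))² = (-213 - 11*13)² = (-213 - 143)² = (-356)² = 126736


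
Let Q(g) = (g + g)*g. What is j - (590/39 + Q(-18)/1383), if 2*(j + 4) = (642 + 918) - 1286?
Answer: 2110793/17979 ≈ 117.40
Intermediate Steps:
Q(g) = 2*g**2 (Q(g) = (2*g)*g = 2*g**2)
j = 133 (j = -4 + ((642 + 918) - 1286)/2 = -4 + (1560 - 1286)/2 = -4 + (1/2)*274 = -4 + 137 = 133)
j - (590/39 + Q(-18)/1383) = 133 - (590/39 + (2*(-18)**2)/1383) = 133 - (590*(1/39) + (2*324)*(1/1383)) = 133 - (590/39 + 648*(1/1383)) = 133 - (590/39 + 216/461) = 133 - 1*280414/17979 = 133 - 280414/17979 = 2110793/17979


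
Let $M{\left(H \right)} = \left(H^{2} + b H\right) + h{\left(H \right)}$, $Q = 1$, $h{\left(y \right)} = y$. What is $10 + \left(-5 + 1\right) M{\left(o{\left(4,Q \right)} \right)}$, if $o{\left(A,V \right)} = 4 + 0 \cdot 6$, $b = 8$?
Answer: $-198$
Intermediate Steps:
$o{\left(A,V \right)} = 4$ ($o{\left(A,V \right)} = 4 + 0 = 4$)
$M{\left(H \right)} = H^{2} + 9 H$ ($M{\left(H \right)} = \left(H^{2} + 8 H\right) + H = H^{2} + 9 H$)
$10 + \left(-5 + 1\right) M{\left(o{\left(4,Q \right)} \right)} = 10 + \left(-5 + 1\right) 4 \left(9 + 4\right) = 10 - 4 \cdot 4 \cdot 13 = 10 - 208 = -198$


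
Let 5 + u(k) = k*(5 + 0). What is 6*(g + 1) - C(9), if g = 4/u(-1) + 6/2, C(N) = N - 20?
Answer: 163/5 ≈ 32.600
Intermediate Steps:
u(k) = -5 + 5*k (u(k) = -5 + k*(5 + 0) = -5 + k*5 = -5 + 5*k)
C(N) = -20 + N
g = 13/5 (g = 4/(-5 + 5*(-1)) + 6/2 = 4/(-5 - 5) + 6*(½) = 4/(-10) + 3 = 4*(-⅒) + 3 = -⅖ + 3 = 13/5 ≈ 2.6000)
6*(g + 1) - C(9) = 6*(13/5 + 1) - (-20 + 9) = 6*(18/5) - 1*(-11) = 108/5 + 11 = 163/5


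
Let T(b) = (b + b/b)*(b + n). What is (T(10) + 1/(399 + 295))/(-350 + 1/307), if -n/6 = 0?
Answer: -23436687/74569606 ≈ -0.31429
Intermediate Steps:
n = 0 (n = -6*0 = 0)
T(b) = b*(1 + b) (T(b) = (b + b/b)*(b + 0) = (b + 1)*b = (1 + b)*b = b*(1 + b))
(T(10) + 1/(399 + 295))/(-350 + 1/307) = (10*(1 + 10) + 1/(399 + 295))/(-350 + 1/307) = (10*11 + 1/694)/(-350 + 1/307) = (110 + 1/694)/(-107449/307) = (76341/694)*(-307/107449) = -23436687/74569606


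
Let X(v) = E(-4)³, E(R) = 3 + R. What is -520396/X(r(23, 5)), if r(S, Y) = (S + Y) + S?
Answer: 520396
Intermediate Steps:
r(S, Y) = Y + 2*S
X(v) = -1 (X(v) = (3 - 4)³ = (-1)³ = -1)
-520396/X(r(23, 5)) = -520396/(-1) = -520396*(-1) = 520396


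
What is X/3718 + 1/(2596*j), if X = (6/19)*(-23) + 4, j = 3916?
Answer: -28646245/32642820496 ≈ -0.00087757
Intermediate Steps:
X = -62/19 (X = (6*(1/19))*(-23) + 4 = (6/19)*(-23) + 4 = -138/19 + 4 = -62/19 ≈ -3.2632)
X/3718 + 1/(2596*j) = -62/19/3718 + 1/(2596*3916) = -62/19*1/3718 + (1/2596)*(1/3916) = -31/35321 + 1/10165936 = -28646245/32642820496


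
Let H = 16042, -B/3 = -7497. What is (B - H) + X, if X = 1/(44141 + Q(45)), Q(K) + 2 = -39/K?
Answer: 4269702343/662072 ≈ 6449.0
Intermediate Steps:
B = 22491 (B = -3*(-7497) = 22491)
Q(K) = -2 - 39/K
X = 15/662072 (X = 1/(44141 + (-2 - 39/45)) = 1/(44141 + (-2 - 39*1/45)) = 1/(44141 + (-2 - 13/15)) = 1/(44141 - 43/15) = 1/(662072/15) = 15/662072 ≈ 2.2656e-5)
(B - H) + X = (22491 - 1*16042) + 15/662072 = (22491 - 16042) + 15/662072 = 6449 + 15/662072 = 4269702343/662072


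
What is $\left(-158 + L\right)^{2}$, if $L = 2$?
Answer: $24336$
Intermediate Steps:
$\left(-158 + L\right)^{2} = \left(-158 + 2\right)^{2} = \left(-156\right)^{2} = 24336$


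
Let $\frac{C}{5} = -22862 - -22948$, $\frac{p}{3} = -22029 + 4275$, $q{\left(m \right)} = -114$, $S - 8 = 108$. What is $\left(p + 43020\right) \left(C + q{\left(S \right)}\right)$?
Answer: $-3236472$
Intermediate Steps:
$S = 116$ ($S = 8 + 108 = 116$)
$p = -53262$ ($p = 3 \left(-22029 + 4275\right) = 3 \left(-17754\right) = -53262$)
$C = 430$ ($C = 5 \left(-22862 - -22948\right) = 5 \left(-22862 + 22948\right) = 5 \cdot 86 = 430$)
$\left(p + 43020\right) \left(C + q{\left(S \right)}\right) = \left(-53262 + 43020\right) \left(430 - 114\right) = \left(-10242\right) 316 = -3236472$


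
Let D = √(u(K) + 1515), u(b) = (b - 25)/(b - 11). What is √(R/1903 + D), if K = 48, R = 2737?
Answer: √(7130451559 + 133992133*√2074886)/70411 ≈ 6.3537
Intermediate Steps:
u(b) = (-25 + b)/(-11 + b)
D = √2074886/37 (D = √((-25 + 48)/(-11 + 48) + 1515) = √(23/37 + 1515) = √(56078/37) = √2074886/37 ≈ 38.931)
√(R/1903 + D) = √(2737/1903 + √2074886/37)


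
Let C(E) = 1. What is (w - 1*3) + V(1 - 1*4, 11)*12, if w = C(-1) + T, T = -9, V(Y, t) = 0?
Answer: -11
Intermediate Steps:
w = -8 (w = 1 - 9 = -8)
(w - 1*3) + V(1 - 1*4, 11)*12 = (-8 - 1*3) + 0*12 = (-8 - 3) + 0 = -11 + 0 = -11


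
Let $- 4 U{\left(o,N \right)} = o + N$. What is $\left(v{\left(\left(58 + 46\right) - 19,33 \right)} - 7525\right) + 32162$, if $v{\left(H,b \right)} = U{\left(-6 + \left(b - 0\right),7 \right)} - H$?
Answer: $\frac{49087}{2} \approx 24544.0$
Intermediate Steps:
$U{\left(o,N \right)} = - \frac{N}{4} - \frac{o}{4}$ ($U{\left(o,N \right)} = - \frac{o + N}{4} = - \frac{N + o}{4} = - \frac{N}{4} - \frac{o}{4}$)
$v{\left(H,b \right)} = - \frac{1}{4} - H - \frac{b}{4}$ ($v{\left(H,b \right)} = \left(\left(- \frac{1}{4}\right) 7 - \frac{-6 + \left(b - 0\right)}{4}\right) - H = \left(- \frac{7}{4} - \frac{-6 + \left(b + 0\right)}{4}\right) - H = \left(- \frac{7}{4} - \frac{-6 + b}{4}\right) - H = \left(- \frac{7}{4} - \left(- \frac{3}{2} + \frac{b}{4}\right)\right) - H = \left(- \frac{1}{4} - \frac{b}{4}\right) - H = - \frac{1}{4} - H - \frac{b}{4}$)
$\left(v{\left(\left(58 + 46\right) - 19,33 \right)} - 7525\right) + 32162 = \left(\left(- \frac{1}{4} - \left(\left(58 + 46\right) - 19\right) - \frac{33}{4}\right) - 7525\right) + 32162 = \left(\left(- \frac{1}{4} - \left(104 - 19\right) - \frac{33}{4}\right) - 7525\right) + 32162 = \left(\left(- \frac{1}{4} - 85 - \frac{33}{4}\right) - 7525\right) + 32162 = \left(- \frac{187}{2} - 7525\right) + 32162 = - \frac{15237}{2} + 32162 = \frac{49087}{2}$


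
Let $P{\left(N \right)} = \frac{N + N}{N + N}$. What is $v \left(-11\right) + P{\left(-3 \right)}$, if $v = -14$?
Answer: $155$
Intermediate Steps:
$P{\left(N \right)} = 1$ ($P{\left(N \right)} = \frac{2 N}{2 N} = 2 N \frac{1}{2 N} = 1$)
$v \left(-11\right) + P{\left(-3 \right)} = \left(-14\right) \left(-11\right) + 1 = 154 + 1 = 155$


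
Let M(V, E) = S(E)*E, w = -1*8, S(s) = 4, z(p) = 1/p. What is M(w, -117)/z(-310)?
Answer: 145080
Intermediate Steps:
w = -8
M(V, E) = 4*E
M(w, -117)/z(-310) = (4*(-117))/(1/(-310)) = -468/(-1/310) = -468*(-310) = 145080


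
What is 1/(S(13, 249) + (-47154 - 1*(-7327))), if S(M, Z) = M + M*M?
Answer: -1/39645 ≈ -2.5224e-5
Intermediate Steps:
S(M, Z) = M + M²
1/(S(13, 249) + (-47154 - 1*(-7327))) = 1/(13*(1 + 13) + (-47154 - 1*(-7327))) = 1/(13*14 + (-47154 + 7327)) = 1/(182 - 39827) = 1/(-39645) = -1/39645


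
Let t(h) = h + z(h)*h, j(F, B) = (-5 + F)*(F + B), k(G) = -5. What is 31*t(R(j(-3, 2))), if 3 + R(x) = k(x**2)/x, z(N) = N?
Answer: 18879/64 ≈ 294.98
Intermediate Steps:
j(F, B) = (-5 + F)*(B + F)
R(x) = -3 - 5/x
t(h) = h + h**2 (t(h) = h + h*h = h + h**2)
31*t(R(j(-3, 2))) = 31*((-3 - 5/((-3)**2 - 5*2 - 5*(-3) + 2*(-3)))*(1 + (-3 - 5/((-3)**2 - 5*2 - 5*(-3) + 2*(-3))))) = 31*((-3 - 5/(9 - 10 + 15 - 6))*(1 + (-3 - 5/(9 - 10 + 15 - 6)))) = 31*((-3 - 5/8)*(1 + (-3 - 5/8))) = 31*(-29*(1 - 29/8)/8) = 31*(-29/8*(-21/8)) = 31*(609/64) = 18879/64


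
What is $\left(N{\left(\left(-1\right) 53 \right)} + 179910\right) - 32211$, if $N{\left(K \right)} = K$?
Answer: $147646$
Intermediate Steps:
$\left(N{\left(\left(-1\right) 53 \right)} + 179910\right) - 32211 = \left(\left(-1\right) 53 + 179910\right) - 32211 = \left(-53 + 179910\right) - 32211 = 179857 - 32211 = 147646$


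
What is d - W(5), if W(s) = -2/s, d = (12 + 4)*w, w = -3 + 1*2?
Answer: -78/5 ≈ -15.600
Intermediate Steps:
w = -1 (w = -3 + 2 = -1)
d = -16 (d = (12 + 4)*(-1) = 16*(-1) = -16)
d - W(5) = -16 - (-2)/5 = -16 - 1*(-⅖) = -16 + ⅖ = -78/5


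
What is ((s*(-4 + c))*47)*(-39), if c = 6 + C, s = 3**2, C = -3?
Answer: 16497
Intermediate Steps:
s = 9
c = 3 (c = 6 - 3 = 3)
((s*(-4 + c))*47)*(-39) = ((9*(-4 + 3))*47)*(-39) = ((9*(-1))*47)*(-39) = -9*47*(-39) = -423*(-39) = 16497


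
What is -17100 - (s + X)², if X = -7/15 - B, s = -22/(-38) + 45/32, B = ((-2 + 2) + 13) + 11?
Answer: -1464319950961/83174400 ≈ -17605.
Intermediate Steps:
B = 24 (B = (0 + 13) + 11 = 13 + 11 = 24)
s = 1207/608 (s = -22*(-1/38) + 45*(1/32) = 11/19 + 45/32 = 1207/608 ≈ 1.9852)
X = -367/15 (X = -7/15 - 1*24 = -7*1/15 - 24 = -7/15 - 24 = -367/15 ≈ -24.467)
-17100 - (s + X)² = -17100 - (1207/608 - 367/15)² = -17100 - (-205031/9120)² = -17100 - 1*42037710961/83174400 = -17100 - 42037710961/83174400 = -1464319950961/83174400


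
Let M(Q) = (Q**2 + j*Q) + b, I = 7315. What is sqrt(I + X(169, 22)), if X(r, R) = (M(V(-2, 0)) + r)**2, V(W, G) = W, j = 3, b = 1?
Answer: sqrt(35539) ≈ 188.52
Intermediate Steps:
M(Q) = 1 + Q**2 + 3*Q (M(Q) = (Q**2 + 3*Q) + 1 = 1 + Q**2 + 3*Q)
X(r, R) = (-1 + r)**2 (X(r, R) = ((1 + (-2)**2 + 3*(-2)) + r)**2 = ((1 + 4 - 6) + r)**2 = (-1 + r)**2)
sqrt(I + X(169, 22)) = sqrt(7315 + (-1 + 169)**2) = sqrt(7315 + 168**2) = sqrt(7315 + 28224) = sqrt(35539)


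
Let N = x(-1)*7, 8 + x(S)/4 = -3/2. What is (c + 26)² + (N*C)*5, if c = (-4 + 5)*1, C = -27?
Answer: 36639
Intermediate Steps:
x(S) = -38 (x(S) = -32 + 4*(-3/2) = -32 - 6 = -38)
c = 1 (c = 1*1 = 1)
N = -266 (N = -38*7 = -266)
(c + 26)² + (N*C)*5 = (1 + 26)² - 266*(-27)*5 = 27² + 7182*5 = 729 + 35910 = 36639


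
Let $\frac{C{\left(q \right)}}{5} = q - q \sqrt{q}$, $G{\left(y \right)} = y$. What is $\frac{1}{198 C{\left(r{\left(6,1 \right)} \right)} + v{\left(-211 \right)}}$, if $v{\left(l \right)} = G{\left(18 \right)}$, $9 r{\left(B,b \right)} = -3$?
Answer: $- \frac{26}{11137} - \frac{55 i \sqrt{3}}{66822} \approx -0.0023346 - 0.0014256 i$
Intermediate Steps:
$r{\left(B,b \right)} = - \frac{1}{3}$ ($r{\left(B,b \right)} = \frac{1}{9} \left(-3\right) = - \frac{1}{3}$)
$v{\left(l \right)} = 18$
$C{\left(q \right)} = - 5 q^{\frac{3}{2}} + 5 q$ ($C{\left(q \right)} = 5 \left(q - q \sqrt{q}\right) = 5 \left(q - q^{\frac{3}{2}}\right) = - 5 q^{\frac{3}{2}} + 5 q$)
$\frac{1}{198 C{\left(r{\left(6,1 \right)} \right)} + v{\left(-211 \right)}} = \frac{1}{198 \left(- 5 \left(- \frac{1}{3}\right)^{\frac{3}{2}} + 5 \left(- \frac{1}{3}\right)\right) + 18} = \frac{1}{198 \left(- 5 \left(- \frac{i \sqrt{3}}{9}\right) - \frac{5}{3}\right) + 18} = \frac{1}{198 \left(\frac{5 i \sqrt{3}}{9} - \frac{5}{3}\right) + 18} = \frac{1}{198 \left(- \frac{5}{3} + \frac{5 i \sqrt{3}}{9}\right) + 18} = \frac{1}{\left(-330 + 110 i \sqrt{3}\right) + 18} = \frac{1}{-312 + 110 i \sqrt{3}}$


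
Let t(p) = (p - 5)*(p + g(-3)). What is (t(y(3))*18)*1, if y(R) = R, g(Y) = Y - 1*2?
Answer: 72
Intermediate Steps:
g(Y) = -2 + Y (g(Y) = Y - 2 = -2 + Y)
t(p) = (-5 + p)**2 (t(p) = (p - 5)*(p + (-2 - 3)) = (-5 + p)*(p - 5) = (-5 + p)*(-5 + p) = (-5 + p)**2)
(t(y(3))*18)*1 = ((25 + 3**2 - 10*3)*18)*1 = ((25 + 9 - 30)*18)*1 = (4*18)*1 = 72*1 = 72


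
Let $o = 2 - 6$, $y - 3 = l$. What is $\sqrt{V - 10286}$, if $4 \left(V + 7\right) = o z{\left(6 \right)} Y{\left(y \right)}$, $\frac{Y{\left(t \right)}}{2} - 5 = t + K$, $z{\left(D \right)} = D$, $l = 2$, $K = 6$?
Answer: $3 i \sqrt{1165} \approx 102.4 i$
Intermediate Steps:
$y = 5$ ($y = 3 + 2 = 5$)
$o = -4$ ($o = 2 - 6 = -4$)
$Y{\left(t \right)} = 22 + 2 t$ ($Y{\left(t \right)} = 10 + 2 \left(t + 6\right) = 10 + 2 \left(6 + t\right) = 10 + \left(12 + 2 t\right) = 22 + 2 t$)
$V = -199$ ($V = -7 + \frac{\left(-4\right) 6 \left(22 + 2 \cdot 5\right)}{4} = -7 + \frac{\left(-24\right) \left(22 + 10\right)}{4} = -7 + \frac{\left(-24\right) 32}{4} = -7 + \frac{1}{4} \left(-768\right) = -7 - 192 = -199$)
$\sqrt{V - 10286} = \sqrt{-199 - 10286} = \sqrt{-10485} = 3 i \sqrt{1165}$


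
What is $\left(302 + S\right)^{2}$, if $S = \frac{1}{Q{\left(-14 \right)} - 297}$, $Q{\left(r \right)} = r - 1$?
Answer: $\frac{8877973729}{97344} \approx 91202.0$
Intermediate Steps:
$Q{\left(r \right)} = -1 + r$
$S = - \frac{1}{312}$ ($S = \frac{1}{\left(-1 - 14\right) - 297} = \frac{1}{-15 - 297} = \frac{1}{-312} = - \frac{1}{312} \approx -0.0032051$)
$\left(302 + S\right)^{2} = \left(302 - \frac{1}{312}\right)^{2} = \left(\frac{94223}{312}\right)^{2} = \frac{8877973729}{97344}$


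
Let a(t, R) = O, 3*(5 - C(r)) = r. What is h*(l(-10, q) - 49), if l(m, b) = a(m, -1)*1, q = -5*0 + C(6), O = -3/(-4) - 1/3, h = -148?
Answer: 21571/3 ≈ 7190.3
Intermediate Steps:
C(r) = 5 - r/3
O = 5/12 (O = -3*(-¼) - 1*⅓ = ¾ - ⅓ = 5/12 ≈ 0.41667)
a(t, R) = 5/12
q = 3 (q = -5*0 + (5 - ⅓*6) = 0 + (5 - 2) = 0 + 3 = 3)
l(m, b) = 5/12 (l(m, b) = (5/12)*1 = 5/12)
h*(l(-10, q) - 49) = -148*(5/12 - 49) = -148*(-583/12) = 21571/3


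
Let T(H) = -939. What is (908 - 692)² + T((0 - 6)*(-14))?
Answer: 45717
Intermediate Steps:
(908 - 692)² + T((0 - 6)*(-14)) = (908 - 692)² - 939 = 216² - 939 = 46656 - 939 = 45717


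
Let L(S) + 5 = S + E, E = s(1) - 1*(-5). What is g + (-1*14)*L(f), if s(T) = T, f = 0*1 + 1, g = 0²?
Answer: -28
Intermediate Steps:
g = 0
f = 1 (f = 0 + 1 = 1)
E = 6 (E = 1 - 1*(-5) = 1 + 5 = 6)
L(S) = 1 + S (L(S) = -5 + (S + 6) = -5 + (6 + S) = 1 + S)
g + (-1*14)*L(f) = 0 + (-1*14)*(1 + 1) = 0 - 14*2 = 0 - 28 = -28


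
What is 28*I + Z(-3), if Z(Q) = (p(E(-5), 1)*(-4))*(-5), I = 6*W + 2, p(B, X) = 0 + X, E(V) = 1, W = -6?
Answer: -932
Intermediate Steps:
p(B, X) = X
I = -34 (I = 6*(-6) + 2 = -36 + 2 = -34)
Z(Q) = 20 (Z(Q) = (1*(-4))*(-5) = -4*(-5) = 20)
28*I + Z(-3) = 28*(-34) + 20 = -952 + 20 = -932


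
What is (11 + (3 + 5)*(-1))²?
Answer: 9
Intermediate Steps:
(11 + (3 + 5)*(-1))² = (11 + 8*(-1))² = (11 - 8)² = 3² = 9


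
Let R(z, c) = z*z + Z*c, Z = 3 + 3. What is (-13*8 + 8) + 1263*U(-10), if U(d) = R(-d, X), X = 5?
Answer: 164094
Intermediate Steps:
Z = 6
R(z, c) = z² + 6*c (R(z, c) = z*z + 6*c = z² + 6*c)
U(d) = 30 + d² (U(d) = (-d)² + 6*5 = d² + 30 = 30 + d²)
(-13*8 + 8) + 1263*U(-10) = (-13*8 + 8) + 1263*(30 + (-10)²) = (-104 + 8) + 1263*(30 + 100) = -96 + 1263*130 = -96 + 164190 = 164094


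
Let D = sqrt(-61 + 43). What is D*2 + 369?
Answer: 369 + 6*I*sqrt(2) ≈ 369.0 + 8.4853*I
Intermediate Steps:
D = 3*I*sqrt(2) (D = sqrt(-18) = 3*I*sqrt(2) ≈ 4.2426*I)
D*2 + 369 = (3*I*sqrt(2))*2 + 369 = 6*I*sqrt(2) + 369 = 369 + 6*I*sqrt(2)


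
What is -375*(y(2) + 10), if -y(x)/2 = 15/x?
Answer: 1875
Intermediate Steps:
y(x) = -30/x
-375*(y(2) + 10) = -375*(-30/2 + 10) = -375*(-30*½ + 10) = -375*(-15 + 10) = -375*(-5) = 1875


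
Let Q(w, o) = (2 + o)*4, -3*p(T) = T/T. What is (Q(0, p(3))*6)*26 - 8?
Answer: 1032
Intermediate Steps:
p(T) = -1/3 (p(T) = -T/(3*T) = -1/3*1 = -1/3)
Q(w, o) = 8 + 4*o
(Q(0, p(3))*6)*26 - 8 = ((8 + 4*(-1/3))*6)*26 - 8 = ((8 - 4/3)*6)*26 - 8 = ((20/3)*6)*26 - 8 = 40*26 - 8 = 1040 - 8 = 1032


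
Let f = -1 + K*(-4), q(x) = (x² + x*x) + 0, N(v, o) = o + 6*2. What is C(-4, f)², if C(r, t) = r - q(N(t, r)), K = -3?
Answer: 17424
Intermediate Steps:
N(v, o) = 12 + o (N(v, o) = o + 12 = 12 + o)
q(x) = 2*x² (q(x) = (x² + x²) + 0 = 2*x² + 0 = 2*x²)
f = 11 (f = -1 - 3*(-4) = -1 + 12 = 11)
C(r, t) = r - 2*(12 + r)²
C(-4, f)² = (-4 - 2*(12 - 4)²)² = (-4 - 2*8²)² = (-4 - 2*64)² = (-4 - 128)² = (-132)² = 17424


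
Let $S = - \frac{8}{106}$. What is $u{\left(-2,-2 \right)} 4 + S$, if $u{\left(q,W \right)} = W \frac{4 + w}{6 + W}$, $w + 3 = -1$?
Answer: $- \frac{4}{53} \approx -0.075472$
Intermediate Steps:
$S = - \frac{4}{53}$ ($S = \left(-8\right) \frac{1}{106} = - \frac{4}{53} \approx -0.075472$)
$w = -4$ ($w = -3 - 1 = -4$)
$u{\left(q,W \right)} = 0$ ($u{\left(q,W \right)} = W \frac{4 - 4}{6 + W} = W \frac{0}{6 + W} = W 0 = 0$)
$u{\left(-2,-2 \right)} 4 + S = 0 \cdot 4 - \frac{4}{53} = 0 - \frac{4}{53} = - \frac{4}{53}$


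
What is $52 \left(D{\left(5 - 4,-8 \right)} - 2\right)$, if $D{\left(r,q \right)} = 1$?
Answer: $-52$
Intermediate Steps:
$52 \left(D{\left(5 - 4,-8 \right)} - 2\right) = 52 \left(1 - 2\right) = 52 \left(-1\right) = -52$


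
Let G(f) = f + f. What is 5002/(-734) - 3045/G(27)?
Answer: -417523/6606 ≈ -63.204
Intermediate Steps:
G(f) = 2*f
5002/(-734) - 3045/G(27) = 5002/(-734) - 3045/(2*27) = 5002*(-1/734) - 3045/54 = -2501/367 - 3045*1/54 = -2501/367 - 1015/18 = -417523/6606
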